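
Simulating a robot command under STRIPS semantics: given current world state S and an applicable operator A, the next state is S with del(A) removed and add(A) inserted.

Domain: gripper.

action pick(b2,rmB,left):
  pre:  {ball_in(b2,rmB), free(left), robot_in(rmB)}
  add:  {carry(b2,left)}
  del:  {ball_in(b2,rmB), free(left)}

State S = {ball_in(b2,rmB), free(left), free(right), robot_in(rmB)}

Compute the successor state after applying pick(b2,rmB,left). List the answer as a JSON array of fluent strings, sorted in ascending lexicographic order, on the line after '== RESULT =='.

Progress:
  pre ⊆ S: {ball_in(b2,rmB), free(left), robot_in(rmB)} ⊆ S  — applicable
  S \ del = {free(right), robot_in(rmB)}
  ∪ add   = {carry(b2,left), free(right), robot_in(rmB)}

== RESULT ==
["carry(b2,left)", "free(right)", "robot_in(rmB)"]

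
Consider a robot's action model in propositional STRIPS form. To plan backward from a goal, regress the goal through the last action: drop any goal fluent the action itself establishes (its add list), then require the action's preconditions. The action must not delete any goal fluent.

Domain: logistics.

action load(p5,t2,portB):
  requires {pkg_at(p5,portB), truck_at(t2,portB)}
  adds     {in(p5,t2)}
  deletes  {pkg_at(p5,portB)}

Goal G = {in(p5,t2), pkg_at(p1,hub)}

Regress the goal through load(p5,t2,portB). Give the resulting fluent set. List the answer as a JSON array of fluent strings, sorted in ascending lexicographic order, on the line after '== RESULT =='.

Regress:
  G ∩ del = {}  (empty — regression defined)
  G \ add = {in(p5,t2), pkg_at(p1,hub)} \ {in(p5,t2)} = {pkg_at(p1,hub)}
  ∪ pre   = {pkg_at(p1,hub)} ∪ {pkg_at(p5,portB), truck_at(t2,portB)}
          = {pkg_at(p1,hub), pkg_at(p5,portB), truck_at(t2,portB)}

== RESULT ==
["pkg_at(p1,hub)", "pkg_at(p5,portB)", "truck_at(t2,portB)"]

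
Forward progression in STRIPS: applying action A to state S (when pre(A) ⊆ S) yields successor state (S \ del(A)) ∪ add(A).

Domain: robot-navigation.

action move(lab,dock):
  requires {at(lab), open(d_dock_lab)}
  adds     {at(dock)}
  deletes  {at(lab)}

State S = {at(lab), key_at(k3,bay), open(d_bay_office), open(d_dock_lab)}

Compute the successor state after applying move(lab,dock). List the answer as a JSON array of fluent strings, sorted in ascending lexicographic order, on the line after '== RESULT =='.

Compute (S \ del) ∪ add:
  pre ⊆ S: {at(lab), open(d_dock_lab)} ⊆ S  — applicable
  S \ del = {key_at(k3,bay), open(d_bay_office), open(d_dock_lab)}
  ∪ add   = {at(dock), key_at(k3,bay), open(d_bay_office), open(d_dock_lab)}

== RESULT ==
["at(dock)", "key_at(k3,bay)", "open(d_bay_office)", "open(d_dock_lab)"]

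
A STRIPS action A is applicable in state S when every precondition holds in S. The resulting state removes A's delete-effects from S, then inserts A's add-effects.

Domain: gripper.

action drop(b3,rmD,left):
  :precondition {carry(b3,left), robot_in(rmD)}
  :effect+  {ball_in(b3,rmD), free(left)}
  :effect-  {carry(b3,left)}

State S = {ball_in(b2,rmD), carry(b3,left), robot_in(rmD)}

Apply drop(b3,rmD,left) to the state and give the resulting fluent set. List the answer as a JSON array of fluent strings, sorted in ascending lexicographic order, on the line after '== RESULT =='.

Progress:
  pre ⊆ S: {carry(b3,left), robot_in(rmD)} ⊆ S  — applicable
  S \ del = {ball_in(b2,rmD), robot_in(rmD)}
  ∪ add   = {ball_in(b2,rmD), ball_in(b3,rmD), free(left), robot_in(rmD)}

== RESULT ==
["ball_in(b2,rmD)", "ball_in(b3,rmD)", "free(left)", "robot_in(rmD)"]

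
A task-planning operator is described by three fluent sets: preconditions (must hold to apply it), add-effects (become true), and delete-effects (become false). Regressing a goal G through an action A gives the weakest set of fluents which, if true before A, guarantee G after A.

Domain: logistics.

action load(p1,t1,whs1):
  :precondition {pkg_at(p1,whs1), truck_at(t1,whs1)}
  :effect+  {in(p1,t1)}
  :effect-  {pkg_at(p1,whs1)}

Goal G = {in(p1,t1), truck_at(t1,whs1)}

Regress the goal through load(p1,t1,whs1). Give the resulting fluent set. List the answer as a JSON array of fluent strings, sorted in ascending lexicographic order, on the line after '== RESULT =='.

Compute (G \ add) ∪ pre:
  G ∩ del = {}  (empty — regression defined)
  G \ add = {in(p1,t1), truck_at(t1,whs1)} \ {in(p1,t1)} = {truck_at(t1,whs1)}
  ∪ pre   = {truck_at(t1,whs1)} ∪ {pkg_at(p1,whs1), truck_at(t1,whs1)}
          = {pkg_at(p1,whs1), truck_at(t1,whs1)}

== RESULT ==
["pkg_at(p1,whs1)", "truck_at(t1,whs1)"]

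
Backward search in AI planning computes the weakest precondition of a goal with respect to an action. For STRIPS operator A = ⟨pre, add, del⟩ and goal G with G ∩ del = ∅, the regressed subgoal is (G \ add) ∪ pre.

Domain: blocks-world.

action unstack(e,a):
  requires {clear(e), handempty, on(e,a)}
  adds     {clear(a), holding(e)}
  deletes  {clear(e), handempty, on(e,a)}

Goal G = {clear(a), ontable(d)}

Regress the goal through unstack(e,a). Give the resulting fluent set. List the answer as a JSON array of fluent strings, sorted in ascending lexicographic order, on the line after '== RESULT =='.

Compute (G \ add) ∪ pre:
  G ∩ del = {}  (empty — regression defined)
  G \ add = {clear(a), ontable(d)} \ {clear(a), holding(e)} = {ontable(d)}
  ∪ pre   = {ontable(d)} ∪ {clear(e), handempty, on(e,a)}
          = {clear(e), handempty, on(e,a), ontable(d)}

== RESULT ==
["clear(e)", "handempty", "on(e,a)", "ontable(d)"]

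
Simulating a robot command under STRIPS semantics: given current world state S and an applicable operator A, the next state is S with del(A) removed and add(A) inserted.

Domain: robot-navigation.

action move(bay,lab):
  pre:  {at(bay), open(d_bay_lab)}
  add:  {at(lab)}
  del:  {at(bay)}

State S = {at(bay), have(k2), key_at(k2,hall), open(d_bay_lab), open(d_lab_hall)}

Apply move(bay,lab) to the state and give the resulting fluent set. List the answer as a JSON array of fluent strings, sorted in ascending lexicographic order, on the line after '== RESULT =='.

Compute (S \ del) ∪ add:
  pre ⊆ S: {at(bay), open(d_bay_lab)} ⊆ S  — applicable
  S \ del = {have(k2), key_at(k2,hall), open(d_bay_lab), open(d_lab_hall)}
  ∪ add   = {at(lab), have(k2), key_at(k2,hall), open(d_bay_lab), open(d_lab_hall)}

== RESULT ==
["at(lab)", "have(k2)", "key_at(k2,hall)", "open(d_bay_lab)", "open(d_lab_hall)"]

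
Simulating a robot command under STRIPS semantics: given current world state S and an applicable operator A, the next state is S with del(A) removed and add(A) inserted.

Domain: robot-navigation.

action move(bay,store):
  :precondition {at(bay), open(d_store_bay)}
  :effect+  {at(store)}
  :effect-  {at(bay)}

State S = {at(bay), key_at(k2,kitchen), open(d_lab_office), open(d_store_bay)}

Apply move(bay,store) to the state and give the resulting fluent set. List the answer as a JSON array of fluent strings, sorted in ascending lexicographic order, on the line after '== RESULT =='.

Progress:
  pre ⊆ S: {at(bay), open(d_store_bay)} ⊆ S  — applicable
  S \ del = {key_at(k2,kitchen), open(d_lab_office), open(d_store_bay)}
  ∪ add   = {at(store), key_at(k2,kitchen), open(d_lab_office), open(d_store_bay)}

== RESULT ==
["at(store)", "key_at(k2,kitchen)", "open(d_lab_office)", "open(d_store_bay)"]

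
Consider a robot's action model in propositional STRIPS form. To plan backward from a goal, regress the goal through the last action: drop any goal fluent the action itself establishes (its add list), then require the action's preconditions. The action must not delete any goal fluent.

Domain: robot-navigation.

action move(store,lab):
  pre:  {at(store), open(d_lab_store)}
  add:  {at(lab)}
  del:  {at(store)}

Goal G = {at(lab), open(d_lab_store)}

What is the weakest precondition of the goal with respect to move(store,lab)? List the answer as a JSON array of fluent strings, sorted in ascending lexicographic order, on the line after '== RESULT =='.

Regress:
  G ∩ del = {}  (empty — regression defined)
  G \ add = {at(lab), open(d_lab_store)} \ {at(lab)} = {open(d_lab_store)}
  ∪ pre   = {open(d_lab_store)} ∪ {at(store), open(d_lab_store)}
          = {at(store), open(d_lab_store)}

== RESULT ==
["at(store)", "open(d_lab_store)"]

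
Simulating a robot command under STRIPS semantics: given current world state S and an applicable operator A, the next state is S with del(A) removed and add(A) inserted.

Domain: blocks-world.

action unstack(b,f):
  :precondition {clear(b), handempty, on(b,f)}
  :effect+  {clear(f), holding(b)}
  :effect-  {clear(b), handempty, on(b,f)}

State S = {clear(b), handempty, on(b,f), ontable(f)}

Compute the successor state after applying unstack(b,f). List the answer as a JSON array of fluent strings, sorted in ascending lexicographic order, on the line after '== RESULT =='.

Progress:
  pre ⊆ S: {clear(b), handempty, on(b,f)} ⊆ S  — applicable
  S \ del = {ontable(f)}
  ∪ add   = {clear(f), holding(b), ontable(f)}

== RESULT ==
["clear(f)", "holding(b)", "ontable(f)"]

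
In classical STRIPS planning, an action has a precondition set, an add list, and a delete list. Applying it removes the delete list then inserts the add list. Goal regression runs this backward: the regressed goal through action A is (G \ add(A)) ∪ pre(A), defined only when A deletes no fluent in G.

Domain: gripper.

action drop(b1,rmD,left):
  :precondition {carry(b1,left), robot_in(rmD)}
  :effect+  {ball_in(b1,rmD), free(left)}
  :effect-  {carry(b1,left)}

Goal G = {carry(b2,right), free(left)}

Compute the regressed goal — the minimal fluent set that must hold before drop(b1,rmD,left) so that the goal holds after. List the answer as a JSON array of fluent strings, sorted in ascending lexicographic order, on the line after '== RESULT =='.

Regress:
  G ∩ del = {}  (empty — regression defined)
  G \ add = {carry(b2,right), free(left)} \ {ball_in(b1,rmD), free(left)} = {carry(b2,right)}
  ∪ pre   = {carry(b2,right)} ∪ {carry(b1,left), robot_in(rmD)}
          = {carry(b1,left), carry(b2,right), robot_in(rmD)}

== RESULT ==
["carry(b1,left)", "carry(b2,right)", "robot_in(rmD)"]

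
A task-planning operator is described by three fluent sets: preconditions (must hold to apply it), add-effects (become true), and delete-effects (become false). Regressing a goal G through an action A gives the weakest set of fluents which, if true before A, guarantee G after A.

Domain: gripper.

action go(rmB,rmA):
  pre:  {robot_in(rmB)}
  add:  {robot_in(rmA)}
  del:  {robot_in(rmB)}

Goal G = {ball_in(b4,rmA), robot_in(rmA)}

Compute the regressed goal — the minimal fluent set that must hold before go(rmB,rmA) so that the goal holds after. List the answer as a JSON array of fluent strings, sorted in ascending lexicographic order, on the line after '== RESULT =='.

Regress:
  G ∩ del = {}  (empty — regression defined)
  G \ add = {ball_in(b4,rmA), robot_in(rmA)} \ {robot_in(rmA)} = {ball_in(b4,rmA)}
  ∪ pre   = {ball_in(b4,rmA)} ∪ {robot_in(rmB)}
          = {ball_in(b4,rmA), robot_in(rmB)}

== RESULT ==
["ball_in(b4,rmA)", "robot_in(rmB)"]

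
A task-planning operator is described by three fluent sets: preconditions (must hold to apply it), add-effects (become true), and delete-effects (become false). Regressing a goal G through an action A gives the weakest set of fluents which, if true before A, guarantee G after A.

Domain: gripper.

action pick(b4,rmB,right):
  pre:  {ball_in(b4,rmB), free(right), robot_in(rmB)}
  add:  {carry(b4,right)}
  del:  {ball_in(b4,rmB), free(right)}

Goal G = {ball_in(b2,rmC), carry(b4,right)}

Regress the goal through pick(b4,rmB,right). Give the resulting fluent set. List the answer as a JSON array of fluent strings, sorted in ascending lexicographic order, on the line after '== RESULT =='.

Compute (G \ add) ∪ pre:
  G ∩ del = {}  (empty — regression defined)
  G \ add = {ball_in(b2,rmC), carry(b4,right)} \ {carry(b4,right)} = {ball_in(b2,rmC)}
  ∪ pre   = {ball_in(b2,rmC)} ∪ {ball_in(b4,rmB), free(right), robot_in(rmB)}
          = {ball_in(b2,rmC), ball_in(b4,rmB), free(right), robot_in(rmB)}

== RESULT ==
["ball_in(b2,rmC)", "ball_in(b4,rmB)", "free(right)", "robot_in(rmB)"]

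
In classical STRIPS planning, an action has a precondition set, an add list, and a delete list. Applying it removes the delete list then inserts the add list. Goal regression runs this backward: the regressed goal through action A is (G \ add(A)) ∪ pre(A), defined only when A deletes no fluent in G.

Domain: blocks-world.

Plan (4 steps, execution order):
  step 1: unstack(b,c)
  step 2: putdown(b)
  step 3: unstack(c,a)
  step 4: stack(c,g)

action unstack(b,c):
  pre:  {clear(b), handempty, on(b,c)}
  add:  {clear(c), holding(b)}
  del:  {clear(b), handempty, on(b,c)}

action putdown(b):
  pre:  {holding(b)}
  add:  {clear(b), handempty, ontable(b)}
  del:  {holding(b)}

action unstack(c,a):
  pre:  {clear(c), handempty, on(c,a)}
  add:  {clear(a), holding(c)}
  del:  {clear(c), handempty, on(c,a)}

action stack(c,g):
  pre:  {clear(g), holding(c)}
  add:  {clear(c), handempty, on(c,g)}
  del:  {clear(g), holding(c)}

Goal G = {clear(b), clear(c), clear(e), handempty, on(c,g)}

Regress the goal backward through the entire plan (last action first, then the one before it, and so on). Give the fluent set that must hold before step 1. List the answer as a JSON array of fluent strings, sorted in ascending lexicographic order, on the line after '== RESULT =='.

Regress step by step:
  through step 4 (stack(c,g)): drop {clear(c), handempty, on(c,g)}, keep {clear(b), clear(e)}, require {clear(g), holding(c)}
    → {clear(b), clear(e), clear(g), holding(c)}
  through step 3 (unstack(c,a)): drop {holding(c)}, keep {clear(b), clear(e), clear(g)}, require {clear(c), handempty, on(c,a)}
    → {clear(b), clear(c), clear(e), clear(g), handempty, on(c,a)}
  through step 2 (putdown(b)): drop {clear(b), handempty}, keep {clear(c), clear(e), clear(g), on(c,a)}, require {holding(b)}
    → {clear(c), clear(e), clear(g), holding(b), on(c,a)}
  through step 1 (unstack(b,c)): drop {clear(c), holding(b)}, keep {clear(e), clear(g), on(c,a)}, require {clear(b), handempty, on(b,c)}
    → {clear(b), clear(e), clear(g), handempty, on(b,c), on(c,a)}

== RESULT ==
["clear(b)", "clear(e)", "clear(g)", "handempty", "on(b,c)", "on(c,a)"]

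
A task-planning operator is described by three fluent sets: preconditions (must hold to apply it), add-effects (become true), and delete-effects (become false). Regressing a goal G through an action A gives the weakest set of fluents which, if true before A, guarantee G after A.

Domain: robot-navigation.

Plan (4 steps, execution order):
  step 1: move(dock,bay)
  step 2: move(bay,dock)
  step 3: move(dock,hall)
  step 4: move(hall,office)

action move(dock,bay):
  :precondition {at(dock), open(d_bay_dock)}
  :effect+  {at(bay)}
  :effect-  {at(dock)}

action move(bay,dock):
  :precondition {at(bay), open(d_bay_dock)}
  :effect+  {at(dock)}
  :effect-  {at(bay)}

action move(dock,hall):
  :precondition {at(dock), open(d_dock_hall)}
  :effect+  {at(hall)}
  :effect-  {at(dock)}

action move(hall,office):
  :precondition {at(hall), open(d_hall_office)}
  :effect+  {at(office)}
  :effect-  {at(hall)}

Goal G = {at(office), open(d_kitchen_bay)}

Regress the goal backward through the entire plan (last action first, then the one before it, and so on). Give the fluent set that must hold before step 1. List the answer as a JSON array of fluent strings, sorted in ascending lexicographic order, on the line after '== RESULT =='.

Regress step by step:
  through step 4 (move(hall,office)): drop {at(office)}, keep {open(d_kitchen_bay)}, require {at(hall), open(d_hall_office)}
    → {at(hall), open(d_hall_office), open(d_kitchen_bay)}
  through step 3 (move(dock,hall)): drop {at(hall)}, keep {open(d_hall_office), open(d_kitchen_bay)}, require {at(dock), open(d_dock_hall)}
    → {at(dock), open(d_dock_hall), open(d_hall_office), open(d_kitchen_bay)}
  through step 2 (move(bay,dock)): drop {at(dock)}, keep {open(d_dock_hall), open(d_hall_office), open(d_kitchen_bay)}, require {at(bay), open(d_bay_dock)}
    → {at(bay), open(d_bay_dock), open(d_dock_hall), open(d_hall_office), open(d_kitchen_bay)}
  through step 1 (move(dock,bay)): drop {at(bay)}, keep {open(d_bay_dock), open(d_dock_hall), open(d_hall_office), open(d_kitchen_bay)}, require {at(dock), open(d_bay_dock)}
    → {at(dock), open(d_bay_dock), open(d_dock_hall), open(d_hall_office), open(d_kitchen_bay)}

== RESULT ==
["at(dock)", "open(d_bay_dock)", "open(d_dock_hall)", "open(d_hall_office)", "open(d_kitchen_bay)"]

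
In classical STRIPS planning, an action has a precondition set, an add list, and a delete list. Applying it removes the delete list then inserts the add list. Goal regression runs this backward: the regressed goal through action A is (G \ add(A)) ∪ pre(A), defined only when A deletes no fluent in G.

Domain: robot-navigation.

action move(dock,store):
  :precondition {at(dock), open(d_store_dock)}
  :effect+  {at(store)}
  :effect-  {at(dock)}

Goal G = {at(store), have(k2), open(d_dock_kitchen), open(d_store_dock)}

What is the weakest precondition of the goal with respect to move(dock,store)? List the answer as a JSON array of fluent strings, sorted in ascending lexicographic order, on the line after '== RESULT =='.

Regress:
  G ∩ del = {}  (empty — regression defined)
  G \ add = {at(store), have(k2), open(d_dock_kitchen), open(d_store_dock)} \ {at(store)} = {have(k2), open(d_dock_kitchen), open(d_store_dock)}
  ∪ pre   = {have(k2), open(d_dock_kitchen), open(d_store_dock)} ∪ {at(dock), open(d_store_dock)}
          = {at(dock), have(k2), open(d_dock_kitchen), open(d_store_dock)}

== RESULT ==
["at(dock)", "have(k2)", "open(d_dock_kitchen)", "open(d_store_dock)"]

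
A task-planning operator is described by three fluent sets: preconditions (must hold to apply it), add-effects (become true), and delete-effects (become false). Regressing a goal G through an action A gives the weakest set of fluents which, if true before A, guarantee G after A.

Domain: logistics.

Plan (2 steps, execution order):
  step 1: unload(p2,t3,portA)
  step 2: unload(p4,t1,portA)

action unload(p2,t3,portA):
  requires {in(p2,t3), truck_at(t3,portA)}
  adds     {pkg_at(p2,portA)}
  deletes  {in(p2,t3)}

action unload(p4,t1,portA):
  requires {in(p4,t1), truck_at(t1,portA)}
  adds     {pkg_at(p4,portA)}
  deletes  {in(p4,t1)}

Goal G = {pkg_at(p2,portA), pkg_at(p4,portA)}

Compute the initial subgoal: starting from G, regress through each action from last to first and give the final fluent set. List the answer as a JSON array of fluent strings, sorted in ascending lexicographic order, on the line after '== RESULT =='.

Regress step by step:
  through step 2 (unload(p4,t1,portA)): drop {pkg_at(p4,portA)}, keep {pkg_at(p2,portA)}, require {in(p4,t1), truck_at(t1,portA)}
    → {in(p4,t1), pkg_at(p2,portA), truck_at(t1,portA)}
  through step 1 (unload(p2,t3,portA)): drop {pkg_at(p2,portA)}, keep {in(p4,t1), truck_at(t1,portA)}, require {in(p2,t3), truck_at(t3,portA)}
    → {in(p2,t3), in(p4,t1), truck_at(t1,portA), truck_at(t3,portA)}

== RESULT ==
["in(p2,t3)", "in(p4,t1)", "truck_at(t1,portA)", "truck_at(t3,portA)"]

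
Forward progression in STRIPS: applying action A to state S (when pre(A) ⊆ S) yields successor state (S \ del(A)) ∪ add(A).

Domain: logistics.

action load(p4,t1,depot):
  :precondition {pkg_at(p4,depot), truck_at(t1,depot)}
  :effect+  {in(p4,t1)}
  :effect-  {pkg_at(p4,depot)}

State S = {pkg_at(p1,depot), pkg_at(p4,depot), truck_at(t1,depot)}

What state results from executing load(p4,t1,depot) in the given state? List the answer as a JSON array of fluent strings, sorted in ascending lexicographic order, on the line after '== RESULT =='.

Compute (S \ del) ∪ add:
  pre ⊆ S: {pkg_at(p4,depot), truck_at(t1,depot)} ⊆ S  — applicable
  S \ del = {pkg_at(p1,depot), truck_at(t1,depot)}
  ∪ add   = {in(p4,t1), pkg_at(p1,depot), truck_at(t1,depot)}

== RESULT ==
["in(p4,t1)", "pkg_at(p1,depot)", "truck_at(t1,depot)"]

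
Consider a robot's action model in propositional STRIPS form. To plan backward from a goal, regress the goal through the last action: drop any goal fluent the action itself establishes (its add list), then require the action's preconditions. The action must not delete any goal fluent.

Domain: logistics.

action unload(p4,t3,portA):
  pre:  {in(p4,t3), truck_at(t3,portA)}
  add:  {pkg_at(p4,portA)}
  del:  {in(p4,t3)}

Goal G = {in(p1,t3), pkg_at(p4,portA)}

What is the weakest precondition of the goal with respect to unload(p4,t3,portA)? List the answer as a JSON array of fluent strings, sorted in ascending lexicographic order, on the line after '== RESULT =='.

Regress:
  G ∩ del = {}  (empty — regression defined)
  G \ add = {in(p1,t3), pkg_at(p4,portA)} \ {pkg_at(p4,portA)} = {in(p1,t3)}
  ∪ pre   = {in(p1,t3)} ∪ {in(p4,t3), truck_at(t3,portA)}
          = {in(p1,t3), in(p4,t3), truck_at(t3,portA)}

== RESULT ==
["in(p1,t3)", "in(p4,t3)", "truck_at(t3,portA)"]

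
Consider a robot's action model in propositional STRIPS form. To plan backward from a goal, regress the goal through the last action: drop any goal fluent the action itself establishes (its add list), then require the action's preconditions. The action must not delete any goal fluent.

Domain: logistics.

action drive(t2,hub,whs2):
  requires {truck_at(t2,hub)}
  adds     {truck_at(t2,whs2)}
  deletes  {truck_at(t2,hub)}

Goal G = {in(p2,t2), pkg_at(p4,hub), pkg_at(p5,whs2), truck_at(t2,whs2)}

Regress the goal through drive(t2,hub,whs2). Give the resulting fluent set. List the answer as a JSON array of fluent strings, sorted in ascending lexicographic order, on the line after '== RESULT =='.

Regress:
  G ∩ del = {}  (empty — regression defined)
  G \ add = {in(p2,t2), pkg_at(p4,hub), pkg_at(p5,whs2), truck_at(t2,whs2)} \ {truck_at(t2,whs2)} = {in(p2,t2), pkg_at(p4,hub), pkg_at(p5,whs2)}
  ∪ pre   = {in(p2,t2), pkg_at(p4,hub), pkg_at(p5,whs2)} ∪ {truck_at(t2,hub)}
          = {in(p2,t2), pkg_at(p4,hub), pkg_at(p5,whs2), truck_at(t2,hub)}

== RESULT ==
["in(p2,t2)", "pkg_at(p4,hub)", "pkg_at(p5,whs2)", "truck_at(t2,hub)"]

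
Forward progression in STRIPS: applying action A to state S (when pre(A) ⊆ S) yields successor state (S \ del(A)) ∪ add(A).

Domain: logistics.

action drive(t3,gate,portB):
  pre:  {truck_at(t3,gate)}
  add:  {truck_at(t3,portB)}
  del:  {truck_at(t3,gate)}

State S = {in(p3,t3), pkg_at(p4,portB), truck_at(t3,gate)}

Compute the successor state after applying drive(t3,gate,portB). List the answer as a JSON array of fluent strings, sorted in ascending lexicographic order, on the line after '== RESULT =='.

Progress:
  pre ⊆ S: {truck_at(t3,gate)} ⊆ S  — applicable
  S \ del = {in(p3,t3), pkg_at(p4,portB)}
  ∪ add   = {in(p3,t3), pkg_at(p4,portB), truck_at(t3,portB)}

== RESULT ==
["in(p3,t3)", "pkg_at(p4,portB)", "truck_at(t3,portB)"]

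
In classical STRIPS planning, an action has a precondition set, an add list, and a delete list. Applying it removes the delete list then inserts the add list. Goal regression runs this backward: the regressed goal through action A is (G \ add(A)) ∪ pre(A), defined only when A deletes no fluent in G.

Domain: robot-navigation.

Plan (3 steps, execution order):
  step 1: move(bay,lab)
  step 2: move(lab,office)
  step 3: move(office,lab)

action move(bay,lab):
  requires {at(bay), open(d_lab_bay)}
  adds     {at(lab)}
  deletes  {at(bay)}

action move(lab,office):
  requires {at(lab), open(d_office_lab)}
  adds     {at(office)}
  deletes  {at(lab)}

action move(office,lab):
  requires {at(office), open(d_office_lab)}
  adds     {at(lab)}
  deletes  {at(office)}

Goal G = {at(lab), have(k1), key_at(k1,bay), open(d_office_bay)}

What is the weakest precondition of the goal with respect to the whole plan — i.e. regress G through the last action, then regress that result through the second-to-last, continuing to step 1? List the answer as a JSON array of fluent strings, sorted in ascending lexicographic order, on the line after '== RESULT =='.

Regress step by step:
  through step 3 (move(office,lab)): drop {at(lab)}, keep {have(k1), key_at(k1,bay), open(d_office_bay)}, require {at(office), open(d_office_lab)}
    → {at(office), have(k1), key_at(k1,bay), open(d_office_bay), open(d_office_lab)}
  through step 2 (move(lab,office)): drop {at(office)}, keep {have(k1), key_at(k1,bay), open(d_office_bay), open(d_office_lab)}, require {at(lab), open(d_office_lab)}
    → {at(lab), have(k1), key_at(k1,bay), open(d_office_bay), open(d_office_lab)}
  through step 1 (move(bay,lab)): drop {at(lab)}, keep {have(k1), key_at(k1,bay), open(d_office_bay), open(d_office_lab)}, require {at(bay), open(d_lab_bay)}
    → {at(bay), have(k1), key_at(k1,bay), open(d_lab_bay), open(d_office_bay), open(d_office_lab)}

== RESULT ==
["at(bay)", "have(k1)", "key_at(k1,bay)", "open(d_lab_bay)", "open(d_office_bay)", "open(d_office_lab)"]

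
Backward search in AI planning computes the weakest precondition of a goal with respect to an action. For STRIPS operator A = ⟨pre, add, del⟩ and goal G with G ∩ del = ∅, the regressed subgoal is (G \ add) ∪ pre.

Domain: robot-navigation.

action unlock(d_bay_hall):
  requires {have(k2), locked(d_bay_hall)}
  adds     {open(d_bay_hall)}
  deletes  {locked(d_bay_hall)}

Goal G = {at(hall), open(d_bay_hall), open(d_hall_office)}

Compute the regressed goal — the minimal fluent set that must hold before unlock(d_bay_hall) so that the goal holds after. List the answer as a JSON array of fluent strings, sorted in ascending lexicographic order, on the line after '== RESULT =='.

Compute (G \ add) ∪ pre:
  G ∩ del = {}  (empty — regression defined)
  G \ add = {at(hall), open(d_bay_hall), open(d_hall_office)} \ {open(d_bay_hall)} = {at(hall), open(d_hall_office)}
  ∪ pre   = {at(hall), open(d_hall_office)} ∪ {have(k2), locked(d_bay_hall)}
          = {at(hall), have(k2), locked(d_bay_hall), open(d_hall_office)}

== RESULT ==
["at(hall)", "have(k2)", "locked(d_bay_hall)", "open(d_hall_office)"]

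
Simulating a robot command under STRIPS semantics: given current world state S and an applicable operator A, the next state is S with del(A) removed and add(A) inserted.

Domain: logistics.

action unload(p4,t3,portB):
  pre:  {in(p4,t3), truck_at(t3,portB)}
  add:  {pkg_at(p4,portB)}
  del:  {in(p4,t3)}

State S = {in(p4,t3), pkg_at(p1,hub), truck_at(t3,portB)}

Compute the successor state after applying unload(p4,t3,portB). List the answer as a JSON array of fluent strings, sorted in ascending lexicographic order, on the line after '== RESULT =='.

Compute (S \ del) ∪ add:
  pre ⊆ S: {in(p4,t3), truck_at(t3,portB)} ⊆ S  — applicable
  S \ del = {pkg_at(p1,hub), truck_at(t3,portB)}
  ∪ add   = {pkg_at(p1,hub), pkg_at(p4,portB), truck_at(t3,portB)}

== RESULT ==
["pkg_at(p1,hub)", "pkg_at(p4,portB)", "truck_at(t3,portB)"]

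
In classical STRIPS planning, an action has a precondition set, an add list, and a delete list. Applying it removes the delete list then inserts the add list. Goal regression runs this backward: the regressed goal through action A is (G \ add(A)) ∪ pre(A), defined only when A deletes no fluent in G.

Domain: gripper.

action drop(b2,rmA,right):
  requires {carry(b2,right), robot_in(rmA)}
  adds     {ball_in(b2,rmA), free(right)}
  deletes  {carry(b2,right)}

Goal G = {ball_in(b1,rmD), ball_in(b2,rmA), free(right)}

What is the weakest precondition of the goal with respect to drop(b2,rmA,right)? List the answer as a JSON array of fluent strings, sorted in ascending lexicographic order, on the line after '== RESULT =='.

Regress:
  G ∩ del = {}  (empty — regression defined)
  G \ add = {ball_in(b1,rmD), ball_in(b2,rmA), free(right)} \ {ball_in(b2,rmA), free(right)} = {ball_in(b1,rmD)}
  ∪ pre   = {ball_in(b1,rmD)} ∪ {carry(b2,right), robot_in(rmA)}
          = {ball_in(b1,rmD), carry(b2,right), robot_in(rmA)}

== RESULT ==
["ball_in(b1,rmD)", "carry(b2,right)", "robot_in(rmA)"]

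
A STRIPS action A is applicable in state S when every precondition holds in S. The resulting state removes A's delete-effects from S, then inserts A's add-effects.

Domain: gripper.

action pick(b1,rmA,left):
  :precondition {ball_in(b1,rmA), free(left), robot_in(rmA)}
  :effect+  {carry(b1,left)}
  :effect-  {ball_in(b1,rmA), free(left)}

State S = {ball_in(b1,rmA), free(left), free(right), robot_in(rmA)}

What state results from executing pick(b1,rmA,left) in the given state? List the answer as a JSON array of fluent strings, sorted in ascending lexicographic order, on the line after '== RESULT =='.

Compute (S \ del) ∪ add:
  pre ⊆ S: {ball_in(b1,rmA), free(left), robot_in(rmA)} ⊆ S  — applicable
  S \ del = {free(right), robot_in(rmA)}
  ∪ add   = {carry(b1,left), free(right), robot_in(rmA)}

== RESULT ==
["carry(b1,left)", "free(right)", "robot_in(rmA)"]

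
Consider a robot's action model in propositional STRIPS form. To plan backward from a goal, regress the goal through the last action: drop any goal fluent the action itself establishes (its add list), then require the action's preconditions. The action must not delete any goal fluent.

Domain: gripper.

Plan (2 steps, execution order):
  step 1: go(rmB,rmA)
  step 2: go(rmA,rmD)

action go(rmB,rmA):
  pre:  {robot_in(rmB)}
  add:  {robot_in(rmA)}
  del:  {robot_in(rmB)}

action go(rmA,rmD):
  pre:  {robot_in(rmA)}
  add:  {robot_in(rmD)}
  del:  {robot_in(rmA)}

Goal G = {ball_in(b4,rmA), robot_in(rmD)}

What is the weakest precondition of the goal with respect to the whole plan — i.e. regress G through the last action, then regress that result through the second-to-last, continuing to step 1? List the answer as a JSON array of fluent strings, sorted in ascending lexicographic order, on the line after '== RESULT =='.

Regress step by step:
  through step 2 (go(rmA,rmD)): drop {robot_in(rmD)}, keep {ball_in(b4,rmA)}, require {robot_in(rmA)}
    → {ball_in(b4,rmA), robot_in(rmA)}
  through step 1 (go(rmB,rmA)): drop {robot_in(rmA)}, keep {ball_in(b4,rmA)}, require {robot_in(rmB)}
    → {ball_in(b4,rmA), robot_in(rmB)}

== RESULT ==
["ball_in(b4,rmA)", "robot_in(rmB)"]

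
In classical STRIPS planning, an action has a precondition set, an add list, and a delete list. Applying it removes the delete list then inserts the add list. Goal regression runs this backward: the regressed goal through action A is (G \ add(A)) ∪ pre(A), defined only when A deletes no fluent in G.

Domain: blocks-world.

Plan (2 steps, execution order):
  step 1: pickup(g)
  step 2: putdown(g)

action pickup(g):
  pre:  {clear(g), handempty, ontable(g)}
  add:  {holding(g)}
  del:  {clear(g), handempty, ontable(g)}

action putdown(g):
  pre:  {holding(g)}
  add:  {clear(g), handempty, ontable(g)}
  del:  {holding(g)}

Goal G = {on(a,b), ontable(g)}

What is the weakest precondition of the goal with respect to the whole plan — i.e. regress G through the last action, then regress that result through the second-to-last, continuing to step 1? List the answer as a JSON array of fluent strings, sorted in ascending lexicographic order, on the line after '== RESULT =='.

Regress step by step:
  through step 2 (putdown(g)): drop {ontable(g)}, keep {on(a,b)}, require {holding(g)}
    → {holding(g), on(a,b)}
  through step 1 (pickup(g)): drop {holding(g)}, keep {on(a,b)}, require {clear(g), handempty, ontable(g)}
    → {clear(g), handempty, on(a,b), ontable(g)}

== RESULT ==
["clear(g)", "handempty", "on(a,b)", "ontable(g)"]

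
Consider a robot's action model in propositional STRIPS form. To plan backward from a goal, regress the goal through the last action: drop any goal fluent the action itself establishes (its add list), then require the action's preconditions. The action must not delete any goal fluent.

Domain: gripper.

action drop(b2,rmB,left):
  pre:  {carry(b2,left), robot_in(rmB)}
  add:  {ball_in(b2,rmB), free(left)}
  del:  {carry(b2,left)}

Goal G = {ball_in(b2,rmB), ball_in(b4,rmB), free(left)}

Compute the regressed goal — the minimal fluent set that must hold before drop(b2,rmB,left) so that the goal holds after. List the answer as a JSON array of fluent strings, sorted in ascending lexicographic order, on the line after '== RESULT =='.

Compute (G \ add) ∪ pre:
  G ∩ del = {}  (empty — regression defined)
  G \ add = {ball_in(b2,rmB), ball_in(b4,rmB), free(left)} \ {ball_in(b2,rmB), free(left)} = {ball_in(b4,rmB)}
  ∪ pre   = {ball_in(b4,rmB)} ∪ {carry(b2,left), robot_in(rmB)}
          = {ball_in(b4,rmB), carry(b2,left), robot_in(rmB)}

== RESULT ==
["ball_in(b4,rmB)", "carry(b2,left)", "robot_in(rmB)"]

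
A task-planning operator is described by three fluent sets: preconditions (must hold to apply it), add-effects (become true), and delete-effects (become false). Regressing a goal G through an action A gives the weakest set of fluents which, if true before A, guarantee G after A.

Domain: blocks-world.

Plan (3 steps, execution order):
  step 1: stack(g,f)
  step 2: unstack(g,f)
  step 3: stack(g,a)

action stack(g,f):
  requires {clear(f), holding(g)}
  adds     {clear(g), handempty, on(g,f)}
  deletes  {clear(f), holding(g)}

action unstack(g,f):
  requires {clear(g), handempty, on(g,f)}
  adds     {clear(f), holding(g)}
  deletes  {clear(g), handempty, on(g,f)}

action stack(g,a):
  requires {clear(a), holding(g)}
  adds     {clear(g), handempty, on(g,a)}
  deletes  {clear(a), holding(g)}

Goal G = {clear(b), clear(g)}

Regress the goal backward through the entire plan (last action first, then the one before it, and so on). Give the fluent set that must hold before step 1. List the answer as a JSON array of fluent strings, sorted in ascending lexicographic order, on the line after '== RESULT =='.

Regress step by step:
  through step 3 (stack(g,a)): drop {clear(g)}, keep {clear(b)}, require {clear(a), holding(g)}
    → {clear(a), clear(b), holding(g)}
  through step 2 (unstack(g,f)): drop {holding(g)}, keep {clear(a), clear(b)}, require {clear(g), handempty, on(g,f)}
    → {clear(a), clear(b), clear(g), handempty, on(g,f)}
  through step 1 (stack(g,f)): drop {clear(g), handempty, on(g,f)}, keep {clear(a), clear(b)}, require {clear(f), holding(g)}
    → {clear(a), clear(b), clear(f), holding(g)}

== RESULT ==
["clear(a)", "clear(b)", "clear(f)", "holding(g)"]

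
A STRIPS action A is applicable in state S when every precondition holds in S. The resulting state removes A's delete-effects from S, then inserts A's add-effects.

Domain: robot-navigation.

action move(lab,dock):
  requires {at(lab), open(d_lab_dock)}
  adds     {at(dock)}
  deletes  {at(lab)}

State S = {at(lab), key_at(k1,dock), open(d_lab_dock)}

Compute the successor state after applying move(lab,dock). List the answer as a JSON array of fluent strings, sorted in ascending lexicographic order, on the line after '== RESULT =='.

Compute (S \ del) ∪ add:
  pre ⊆ S: {at(lab), open(d_lab_dock)} ⊆ S  — applicable
  S \ del = {key_at(k1,dock), open(d_lab_dock)}
  ∪ add   = {at(dock), key_at(k1,dock), open(d_lab_dock)}

== RESULT ==
["at(dock)", "key_at(k1,dock)", "open(d_lab_dock)"]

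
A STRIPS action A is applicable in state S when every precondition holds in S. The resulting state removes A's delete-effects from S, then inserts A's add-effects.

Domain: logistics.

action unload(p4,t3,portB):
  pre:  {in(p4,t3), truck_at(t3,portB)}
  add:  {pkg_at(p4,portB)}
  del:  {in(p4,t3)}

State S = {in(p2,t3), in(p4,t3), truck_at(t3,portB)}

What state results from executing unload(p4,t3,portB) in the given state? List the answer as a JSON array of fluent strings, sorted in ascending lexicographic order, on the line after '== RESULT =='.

Progress:
  pre ⊆ S: {in(p4,t3), truck_at(t3,portB)} ⊆ S  — applicable
  S \ del = {in(p2,t3), truck_at(t3,portB)}
  ∪ add   = {in(p2,t3), pkg_at(p4,portB), truck_at(t3,portB)}

== RESULT ==
["in(p2,t3)", "pkg_at(p4,portB)", "truck_at(t3,portB)"]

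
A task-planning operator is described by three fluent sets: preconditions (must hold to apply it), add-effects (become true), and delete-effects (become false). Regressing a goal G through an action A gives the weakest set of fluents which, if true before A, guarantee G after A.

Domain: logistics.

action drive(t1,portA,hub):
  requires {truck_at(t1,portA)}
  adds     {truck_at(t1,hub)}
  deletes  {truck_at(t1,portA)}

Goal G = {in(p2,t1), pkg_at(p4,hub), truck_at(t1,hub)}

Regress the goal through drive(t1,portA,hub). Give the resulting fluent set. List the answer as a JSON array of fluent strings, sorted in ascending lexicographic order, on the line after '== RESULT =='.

Regress:
  G ∩ del = {}  (empty — regression defined)
  G \ add = {in(p2,t1), pkg_at(p4,hub), truck_at(t1,hub)} \ {truck_at(t1,hub)} = {in(p2,t1), pkg_at(p4,hub)}
  ∪ pre   = {in(p2,t1), pkg_at(p4,hub)} ∪ {truck_at(t1,portA)}
          = {in(p2,t1), pkg_at(p4,hub), truck_at(t1,portA)}

== RESULT ==
["in(p2,t1)", "pkg_at(p4,hub)", "truck_at(t1,portA)"]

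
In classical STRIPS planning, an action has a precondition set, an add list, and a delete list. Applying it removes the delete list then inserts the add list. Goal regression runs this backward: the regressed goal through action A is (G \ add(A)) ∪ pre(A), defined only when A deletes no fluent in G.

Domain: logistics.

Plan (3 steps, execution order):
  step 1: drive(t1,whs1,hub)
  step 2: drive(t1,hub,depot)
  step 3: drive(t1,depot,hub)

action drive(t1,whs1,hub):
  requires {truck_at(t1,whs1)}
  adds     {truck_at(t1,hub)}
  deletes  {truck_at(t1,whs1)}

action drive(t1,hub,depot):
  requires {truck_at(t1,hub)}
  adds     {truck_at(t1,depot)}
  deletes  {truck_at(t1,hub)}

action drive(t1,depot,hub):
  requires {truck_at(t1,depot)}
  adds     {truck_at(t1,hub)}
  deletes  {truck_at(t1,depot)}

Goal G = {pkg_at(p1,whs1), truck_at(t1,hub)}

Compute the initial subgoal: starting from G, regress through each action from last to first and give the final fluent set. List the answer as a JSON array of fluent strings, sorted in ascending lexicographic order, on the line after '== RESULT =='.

Regress step by step:
  through step 3 (drive(t1,depot,hub)): drop {truck_at(t1,hub)}, keep {pkg_at(p1,whs1)}, require {truck_at(t1,depot)}
    → {pkg_at(p1,whs1), truck_at(t1,depot)}
  through step 2 (drive(t1,hub,depot)): drop {truck_at(t1,depot)}, keep {pkg_at(p1,whs1)}, require {truck_at(t1,hub)}
    → {pkg_at(p1,whs1), truck_at(t1,hub)}
  through step 1 (drive(t1,whs1,hub)): drop {truck_at(t1,hub)}, keep {pkg_at(p1,whs1)}, require {truck_at(t1,whs1)}
    → {pkg_at(p1,whs1), truck_at(t1,whs1)}

== RESULT ==
["pkg_at(p1,whs1)", "truck_at(t1,whs1)"]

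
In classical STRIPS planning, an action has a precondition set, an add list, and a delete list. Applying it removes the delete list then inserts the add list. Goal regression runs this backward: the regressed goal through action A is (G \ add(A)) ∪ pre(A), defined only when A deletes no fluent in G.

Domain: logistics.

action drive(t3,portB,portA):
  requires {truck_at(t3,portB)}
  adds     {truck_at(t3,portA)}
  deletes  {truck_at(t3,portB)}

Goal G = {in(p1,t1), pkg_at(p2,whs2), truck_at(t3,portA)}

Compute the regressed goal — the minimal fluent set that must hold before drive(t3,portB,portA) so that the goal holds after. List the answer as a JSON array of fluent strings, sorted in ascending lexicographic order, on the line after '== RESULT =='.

Compute (G \ add) ∪ pre:
  G ∩ del = {}  (empty — regression defined)
  G \ add = {in(p1,t1), pkg_at(p2,whs2), truck_at(t3,portA)} \ {truck_at(t3,portA)} = {in(p1,t1), pkg_at(p2,whs2)}
  ∪ pre   = {in(p1,t1), pkg_at(p2,whs2)} ∪ {truck_at(t3,portB)}
          = {in(p1,t1), pkg_at(p2,whs2), truck_at(t3,portB)}

== RESULT ==
["in(p1,t1)", "pkg_at(p2,whs2)", "truck_at(t3,portB)"]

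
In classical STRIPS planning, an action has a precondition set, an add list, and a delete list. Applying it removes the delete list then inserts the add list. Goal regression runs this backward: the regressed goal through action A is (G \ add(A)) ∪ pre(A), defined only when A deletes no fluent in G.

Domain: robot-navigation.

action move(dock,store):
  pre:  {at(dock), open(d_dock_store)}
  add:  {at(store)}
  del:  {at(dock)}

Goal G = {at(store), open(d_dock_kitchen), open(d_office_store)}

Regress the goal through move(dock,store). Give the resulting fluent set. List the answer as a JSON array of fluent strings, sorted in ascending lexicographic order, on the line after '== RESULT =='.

Compute (G \ add) ∪ pre:
  G ∩ del = {}  (empty — regression defined)
  G \ add = {at(store), open(d_dock_kitchen), open(d_office_store)} \ {at(store)} = {open(d_dock_kitchen), open(d_office_store)}
  ∪ pre   = {open(d_dock_kitchen), open(d_office_store)} ∪ {at(dock), open(d_dock_store)}
          = {at(dock), open(d_dock_kitchen), open(d_dock_store), open(d_office_store)}

== RESULT ==
["at(dock)", "open(d_dock_kitchen)", "open(d_dock_store)", "open(d_office_store)"]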